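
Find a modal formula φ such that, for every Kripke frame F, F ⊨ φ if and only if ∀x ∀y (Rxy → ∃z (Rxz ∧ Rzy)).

A defining formula is □□ψ → □ψ (the C4 axiom).

□□ψ → □ψ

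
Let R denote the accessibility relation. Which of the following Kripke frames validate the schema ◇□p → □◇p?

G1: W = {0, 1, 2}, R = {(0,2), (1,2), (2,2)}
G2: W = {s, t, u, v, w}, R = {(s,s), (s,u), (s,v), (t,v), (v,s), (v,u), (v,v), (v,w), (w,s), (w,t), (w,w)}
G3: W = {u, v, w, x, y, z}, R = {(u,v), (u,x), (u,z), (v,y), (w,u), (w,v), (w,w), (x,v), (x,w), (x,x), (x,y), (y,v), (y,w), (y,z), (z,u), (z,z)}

G1

This is the axiom for convergence; its first-order frame correspondent is ∀x ∀y ∀z (Rxy ∧ Rxz → ∃w (Ryw ∧ Rzw)).
G1: ✓.
G2: fails — Rsv and Rsu but v and u have no common successor.
G3: fails — Ruv and Ruz but v and z have no common successor.
Valid on: G1.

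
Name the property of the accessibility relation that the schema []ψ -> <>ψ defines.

Seriality

Suppose □ψ→◇ψ is valid. At any x set V(ψ)=W. Then □ψ at x, so ◇ψ at x, so x has a successor.
Conversely, any frame satisfying forall x exists y Rxy validates the schema.
So the correspondent is seriality.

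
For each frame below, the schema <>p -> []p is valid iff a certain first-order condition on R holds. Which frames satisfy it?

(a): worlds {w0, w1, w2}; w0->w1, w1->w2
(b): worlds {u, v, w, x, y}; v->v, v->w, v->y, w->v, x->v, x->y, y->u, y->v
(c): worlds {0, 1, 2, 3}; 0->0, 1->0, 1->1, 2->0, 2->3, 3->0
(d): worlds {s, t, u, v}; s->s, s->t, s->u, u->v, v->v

(a)

This is the axiom for partial functionality; its first-order frame correspondent is forall x forall y forall z (Rxy & Rxz -> y = z).
(a): ✓.
(b): fails — v sees both v and w.
(c): fails — 1 sees both 0 and 1.
(d): fails — s sees both s and t.
Valid on: (a).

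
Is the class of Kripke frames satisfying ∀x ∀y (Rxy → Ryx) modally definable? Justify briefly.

Yes: it is symmetry, defined by the B schema p → □◇p.
Suppose p→□◇p is valid. Take Rxy and set V(p)={x}. Then p at x, so □◇p at x, so ◇p at y, so some z with Ryz has p; z=x, i.e. Ryx.

Definable; p → □◇p defines it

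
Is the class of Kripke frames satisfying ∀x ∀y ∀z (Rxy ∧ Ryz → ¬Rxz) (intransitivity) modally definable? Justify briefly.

No

If a class were modally definable it would be closed under surjective bounded morphisms (Goldblatt–Thomason).
The 3-cycle (worlds s,t,u with s→t→u→s) is intransitive. Mapping every world to a single reflexive point • is a surjective bounded morphism; the reflexive point is not intransitive (R••∧R•• but R••).
So the class is not modally definable.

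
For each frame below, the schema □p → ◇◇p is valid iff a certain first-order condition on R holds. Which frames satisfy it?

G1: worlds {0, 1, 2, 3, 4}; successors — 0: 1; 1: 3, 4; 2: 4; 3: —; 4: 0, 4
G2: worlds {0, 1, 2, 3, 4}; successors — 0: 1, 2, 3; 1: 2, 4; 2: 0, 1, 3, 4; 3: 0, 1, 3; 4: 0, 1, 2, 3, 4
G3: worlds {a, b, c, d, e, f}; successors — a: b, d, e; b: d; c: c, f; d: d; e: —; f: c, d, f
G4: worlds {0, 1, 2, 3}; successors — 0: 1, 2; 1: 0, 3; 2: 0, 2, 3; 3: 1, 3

The schema corresponds to a generalized confluence (Geach) condition: ∀x ∃w (xRw ∧ xR²w).
G1: fails — at 0 but no w with 0Rw and 0R²w.
G2: condition met.
G3: fails — at e but no w with eRw and eR²w.
G4: condition met.

G2, G4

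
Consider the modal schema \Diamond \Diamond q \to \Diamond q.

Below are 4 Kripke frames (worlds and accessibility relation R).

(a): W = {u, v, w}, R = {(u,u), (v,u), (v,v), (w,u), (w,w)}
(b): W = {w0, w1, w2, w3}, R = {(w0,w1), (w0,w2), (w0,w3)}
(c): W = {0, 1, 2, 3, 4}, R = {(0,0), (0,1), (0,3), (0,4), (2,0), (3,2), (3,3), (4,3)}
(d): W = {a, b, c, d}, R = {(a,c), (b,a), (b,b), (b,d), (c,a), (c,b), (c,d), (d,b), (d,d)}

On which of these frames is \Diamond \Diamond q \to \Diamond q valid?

The schema corresponds to a generalized confluence (Geach) condition: \forall x \forall y (x R^2 y \to \exists w (y = w \wedge xRw)).
(a): ✓.
(b): ✓.
(c): fails — 0R²2 but no w with 2=w and 0Rw.
(d): fails — aR²a but no w with a=w and aRw.

(a), (b)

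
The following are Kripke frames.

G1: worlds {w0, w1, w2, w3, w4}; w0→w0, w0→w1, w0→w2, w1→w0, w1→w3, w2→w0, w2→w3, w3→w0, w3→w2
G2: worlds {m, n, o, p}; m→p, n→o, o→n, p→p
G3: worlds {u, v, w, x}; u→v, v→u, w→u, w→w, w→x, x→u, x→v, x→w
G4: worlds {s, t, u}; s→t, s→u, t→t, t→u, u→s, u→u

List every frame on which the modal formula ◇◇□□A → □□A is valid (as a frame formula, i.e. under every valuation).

Frame correspondent (Sahlqvist): ∀x ∀y ∀z ((xR²y ∧ xR²z) → ∃w (yR²w ∧ z = w)) — i.e. a generalized confluence (Geach) condition.
G1: fails — w0R²w1, w0R²w3 but no w with w1R²w and w3=w.
G2: holds.
G3: fails — wR²u, wR²v but no t with uR²t and v=t.
G4: holds.
Valid on: G2, G4.

G2, G4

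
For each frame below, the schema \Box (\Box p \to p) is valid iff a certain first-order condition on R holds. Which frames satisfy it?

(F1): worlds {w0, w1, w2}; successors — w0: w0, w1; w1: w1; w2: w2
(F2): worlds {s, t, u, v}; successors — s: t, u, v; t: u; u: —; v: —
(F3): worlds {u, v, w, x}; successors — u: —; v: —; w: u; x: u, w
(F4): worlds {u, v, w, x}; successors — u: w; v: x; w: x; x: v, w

Frame correspondent (Sahlqvist): \forall x \forall y (Rxy \to Ryy) — i.e. shift-reflexivity.
(F1): ✓.
(F2): fails — Rsu but not Ruu.
(F3): fails — Rxw but not Rww.
(F4): fails — Rxw but not Rww.
Valid on: (F1).

(F1)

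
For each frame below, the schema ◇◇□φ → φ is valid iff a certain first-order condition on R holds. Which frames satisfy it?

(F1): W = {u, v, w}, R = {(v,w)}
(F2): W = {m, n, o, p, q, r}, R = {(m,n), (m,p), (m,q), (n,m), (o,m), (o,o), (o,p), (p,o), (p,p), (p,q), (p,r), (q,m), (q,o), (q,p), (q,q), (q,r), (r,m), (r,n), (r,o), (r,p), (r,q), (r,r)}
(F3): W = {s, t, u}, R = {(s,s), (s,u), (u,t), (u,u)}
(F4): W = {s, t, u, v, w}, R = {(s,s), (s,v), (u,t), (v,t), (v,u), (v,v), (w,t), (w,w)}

(F1)

This is the axiom for a generalized confluence (Geach) condition; its first-order frame correspondent is ∀x ∀y (xR²y → ∃w (yRw ∧ x = w)).
(F1): holds.
(F2): fails — mR²m but no w with mRw and m=w.
(F3): fails — sR²t but no w with tRw and s=w.
(F4): fails — sR²t but no w* with tRw* and s=w*.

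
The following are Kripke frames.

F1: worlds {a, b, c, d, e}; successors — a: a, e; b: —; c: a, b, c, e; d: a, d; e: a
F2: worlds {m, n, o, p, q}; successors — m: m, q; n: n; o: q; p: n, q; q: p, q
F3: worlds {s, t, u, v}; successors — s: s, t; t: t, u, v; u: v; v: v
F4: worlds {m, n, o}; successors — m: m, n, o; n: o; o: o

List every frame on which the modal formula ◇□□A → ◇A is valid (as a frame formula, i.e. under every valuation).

This is the axiom for a generalized confluence (Geach) condition; its first-order frame correspondent is ∀x ∀y (xRy → ∃w (yR²w ∧ xRw)).
F1: fails — cRb but no w with bR²w and cRw.
F2: holds.
F3: holds.
F4: holds.
Valid on: F2, F3, F4.

F2, F3, F4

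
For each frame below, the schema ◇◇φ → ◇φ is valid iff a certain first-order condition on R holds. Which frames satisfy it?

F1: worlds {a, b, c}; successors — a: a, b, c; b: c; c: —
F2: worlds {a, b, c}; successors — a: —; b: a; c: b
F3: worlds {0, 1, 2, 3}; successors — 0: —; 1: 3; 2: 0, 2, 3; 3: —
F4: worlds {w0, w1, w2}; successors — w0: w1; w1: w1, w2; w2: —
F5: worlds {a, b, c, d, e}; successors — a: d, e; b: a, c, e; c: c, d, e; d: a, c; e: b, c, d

This is the axiom for transitivity; its first-order frame correspondent is ∀x ∀y ∀z (Rxy ∧ Ryz → Rxz).
F1: holds.
F2: fails — Rcb and Rba but not Rca.
F3: holds.
F4: fails — Rw0w1 and Rw1w2 but not Rw0w2.
F5: fails — Rbc and Rcd but not Rbd.

F1, F3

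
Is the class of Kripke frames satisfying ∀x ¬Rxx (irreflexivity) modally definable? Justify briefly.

If a class were modally definable it would be closed under surjective bounded morphisms (Goldblatt–Thomason).
The 2-cycle (worlds w0,w1 with w0→w1→w0) is irreflexive, and the map sending every world to a single reflexive point • is a surjective bounded morphism (forth: every edge maps to (•,•); back: every world has a successor). So any modal formula valid on the 2-cycle is also valid on the reflexive point, which is not irreflexive.
So no modal formula (or set of formulas) defines exactly the irreflexive frames.

No — not modally definable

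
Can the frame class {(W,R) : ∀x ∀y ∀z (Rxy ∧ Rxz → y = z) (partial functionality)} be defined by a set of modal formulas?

Definable; ◇r → □r defines it

This is a Sahlqvist condition; the CD axiom ◇r → □r defines it.
Suppose ◇r→□r is valid. Take Rxy, Rxz and set V(r)={y}. Then ◇r at x, so □r at x, so r at z, i.e. z=y.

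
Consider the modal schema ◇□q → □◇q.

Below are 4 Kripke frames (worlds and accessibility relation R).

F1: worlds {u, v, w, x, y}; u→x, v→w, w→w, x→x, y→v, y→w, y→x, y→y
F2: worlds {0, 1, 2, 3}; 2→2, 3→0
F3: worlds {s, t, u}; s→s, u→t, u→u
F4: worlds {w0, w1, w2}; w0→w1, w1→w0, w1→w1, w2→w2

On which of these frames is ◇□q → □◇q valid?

F4

This is the axiom for convergence; its first-order frame correspondent is ∀x ∀y ∀z (Rxy ∧ Rxz → ∃w (Ryw ∧ Rzw)).
F1: fails — Ryx and Ryv but x and v have no common successor.
F2: fails — R30 and R30 but 0 and 0 have no common successor.
F3: fails — Rut and Rut but t and t have no common successor.
F4: condition met.
Valid on: F4.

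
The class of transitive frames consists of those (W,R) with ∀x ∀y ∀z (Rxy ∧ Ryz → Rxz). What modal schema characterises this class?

□q → □□q

A defining formula is □q → □□q (the 4 axiom).
Suppose □q→□□q is valid. Take Rxy, Ryz and set V(q)={w : Rxw}. Then □q at x, so □□q at x, so □q at y, so q at z, i.e. Rxz.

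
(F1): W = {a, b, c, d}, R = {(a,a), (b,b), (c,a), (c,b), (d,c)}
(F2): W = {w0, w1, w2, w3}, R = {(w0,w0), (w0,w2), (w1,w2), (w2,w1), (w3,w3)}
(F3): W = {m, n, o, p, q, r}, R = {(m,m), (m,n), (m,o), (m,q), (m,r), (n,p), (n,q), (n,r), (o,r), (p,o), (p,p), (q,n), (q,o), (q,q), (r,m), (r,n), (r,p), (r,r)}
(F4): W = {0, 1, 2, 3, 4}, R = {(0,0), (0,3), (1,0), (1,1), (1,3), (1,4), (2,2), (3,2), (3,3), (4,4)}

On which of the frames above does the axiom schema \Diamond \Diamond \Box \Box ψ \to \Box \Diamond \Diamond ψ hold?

The schema corresponds to a generalized confluence (Geach) condition: \forall x \forall y \forall z ((x R^2 y \wedge xRz) \to \exists w (y R^2 w \wedge z R^2 w)).
(F1): fails — cR²a, cRb but no w with aR²w and bR²w.
(F2): fails — w0R²w1, w0Rw2 but no w with w1R²w and w2R²w.
(F3): ✓.
(F4): fails — 1R²0, 1R4 but no w with 0R²w and 4R²w.

(F3)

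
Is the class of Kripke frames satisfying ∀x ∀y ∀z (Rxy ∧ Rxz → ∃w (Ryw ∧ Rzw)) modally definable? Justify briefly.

This is a Sahlqvist condition; the .2 axiom ◇□p → □◇p defines it.
Suppose ◇□p→□◇p is valid. Take Rxy, Rxz and set V(p)={w : Ryw}. Then □p at y so ◇□p at x, so □◇p at x, so ◇p at z, giving w with Rzw and Ryw.

Yes, by ◇□p → □◇p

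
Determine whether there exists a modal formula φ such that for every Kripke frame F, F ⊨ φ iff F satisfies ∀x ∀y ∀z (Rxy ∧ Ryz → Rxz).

This is a Sahlqvist condition; the 4 axiom □q → □□q defines it.

Yes, by □q → □□q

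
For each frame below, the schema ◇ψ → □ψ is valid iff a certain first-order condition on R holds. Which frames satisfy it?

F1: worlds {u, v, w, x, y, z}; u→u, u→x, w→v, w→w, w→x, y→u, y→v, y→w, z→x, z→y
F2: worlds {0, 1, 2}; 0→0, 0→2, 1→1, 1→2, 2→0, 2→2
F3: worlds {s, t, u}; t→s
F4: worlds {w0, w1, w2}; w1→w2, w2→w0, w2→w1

F3

This is the axiom for partial functionality; its first-order frame correspondent is ∀x ∀y ∀z (Rxy ∧ Rxz → y = z).
F1: fails — u sees both u and x.
F2: fails — 0 sees both 0 and 2.
F3: ✓.
F4: fails — w2 sees both w0 and w1.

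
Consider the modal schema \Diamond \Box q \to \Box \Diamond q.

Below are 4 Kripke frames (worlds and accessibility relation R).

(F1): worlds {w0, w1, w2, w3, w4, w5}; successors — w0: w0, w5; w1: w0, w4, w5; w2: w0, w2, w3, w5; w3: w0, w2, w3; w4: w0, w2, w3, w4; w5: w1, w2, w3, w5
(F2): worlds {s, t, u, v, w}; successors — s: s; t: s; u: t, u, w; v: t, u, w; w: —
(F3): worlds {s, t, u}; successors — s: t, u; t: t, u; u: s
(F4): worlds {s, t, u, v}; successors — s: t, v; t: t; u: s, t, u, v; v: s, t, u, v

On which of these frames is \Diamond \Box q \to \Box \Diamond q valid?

(F1), (F4)

This is the axiom for convergence; its first-order frame correspondent is \forall x \forall y \forall z (Rxy \wedge Rxz \to \exists w (Ryw \wedge Rzw)).
(F1): satisfies the condition.
(F2): fails — Ruw and Ruw but w and w have no common successor.
(F3): fails — Rsu and Rst but u and t have no common successor.
(F4): satisfies the condition.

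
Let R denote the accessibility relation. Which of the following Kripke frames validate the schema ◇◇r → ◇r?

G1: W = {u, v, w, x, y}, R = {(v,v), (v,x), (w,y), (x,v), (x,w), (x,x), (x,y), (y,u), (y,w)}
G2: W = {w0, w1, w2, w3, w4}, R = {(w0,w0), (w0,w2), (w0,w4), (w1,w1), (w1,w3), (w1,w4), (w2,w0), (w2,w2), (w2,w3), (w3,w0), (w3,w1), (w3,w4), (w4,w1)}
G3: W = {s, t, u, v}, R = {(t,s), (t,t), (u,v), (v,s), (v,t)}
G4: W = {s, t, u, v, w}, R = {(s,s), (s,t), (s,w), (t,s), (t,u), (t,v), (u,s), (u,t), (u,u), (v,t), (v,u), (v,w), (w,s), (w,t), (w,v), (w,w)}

This is the axiom for transitivity; its first-order frame correspondent is ∀x ∀y ∀z (Rxy ∧ Ryz → Rxz).
G1: fails — Rvx and Rxw but not Rvw.
G2: fails — Rw0w4 and Rw4w1 but not Rw0w1.
G3: fails — Ruv and Rvt but not Rut.
G4: fails — Rwt and Rtu but not Rwu.

none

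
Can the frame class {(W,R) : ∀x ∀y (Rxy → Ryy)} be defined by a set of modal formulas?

The condition is shift-reflexivity. A defining modal formula is □(□r → r).
Suppose □(□r→r) is valid. Take Rxy and set V(r)={w : Ryw}. Then at y, □r holds; since □(□r→r) at x, □r→r at y, so r at y, i.e. Ryy.

Yes — defined by □(□r → r)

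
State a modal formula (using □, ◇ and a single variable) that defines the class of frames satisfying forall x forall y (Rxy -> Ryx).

r → □◇r

The condition is symmetry. The B schema r → □◇r defines it.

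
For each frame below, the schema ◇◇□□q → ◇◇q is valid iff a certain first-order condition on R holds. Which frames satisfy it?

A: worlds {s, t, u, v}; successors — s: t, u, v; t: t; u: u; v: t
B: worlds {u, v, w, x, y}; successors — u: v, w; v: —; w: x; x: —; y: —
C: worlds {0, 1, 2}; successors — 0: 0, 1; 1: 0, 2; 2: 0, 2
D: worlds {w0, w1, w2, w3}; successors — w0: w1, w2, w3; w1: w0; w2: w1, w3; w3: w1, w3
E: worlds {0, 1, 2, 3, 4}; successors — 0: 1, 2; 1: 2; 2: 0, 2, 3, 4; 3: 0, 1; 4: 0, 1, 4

A, C, D, E

This is the axiom for a generalized confluence (Geach) condition; its first-order frame correspondent is ∀x ∀y (xR²y → ∃w (yR²w ∧ xR²w)).
A: satisfies the condition.
B: fails — uR²x but no t with xR²t and uR²t.
C: satisfies the condition.
D: satisfies the condition.
E: satisfies the condition.
Valid on: A, C, D, E.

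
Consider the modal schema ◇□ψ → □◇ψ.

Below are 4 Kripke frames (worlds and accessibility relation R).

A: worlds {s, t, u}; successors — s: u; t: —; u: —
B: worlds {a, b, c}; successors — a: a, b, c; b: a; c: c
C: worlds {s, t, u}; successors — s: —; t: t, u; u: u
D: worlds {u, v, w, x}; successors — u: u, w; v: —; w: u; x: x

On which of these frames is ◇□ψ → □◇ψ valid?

The schema corresponds to convergence: ∀x ∀y ∀z (Rxy ∧ Rxz → ∃w (Ryw ∧ Rzw)).
A: fails — Rsu and Rsu but u and u have no common successor.
B: fails — Rab and Rac but b and c have no common successor.
C: satisfies the condition.
D: satisfies the condition.

C, D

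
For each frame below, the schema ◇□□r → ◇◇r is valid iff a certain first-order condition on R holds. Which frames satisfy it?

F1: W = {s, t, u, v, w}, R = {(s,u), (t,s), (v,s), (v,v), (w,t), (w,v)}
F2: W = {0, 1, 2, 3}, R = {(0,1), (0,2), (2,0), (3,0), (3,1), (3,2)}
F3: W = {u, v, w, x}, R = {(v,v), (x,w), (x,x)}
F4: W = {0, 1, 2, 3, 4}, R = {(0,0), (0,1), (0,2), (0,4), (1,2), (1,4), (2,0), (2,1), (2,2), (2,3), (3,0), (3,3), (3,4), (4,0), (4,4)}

F4

This is the axiom for a generalized confluence (Geach) condition; its first-order frame correspondent is ∀x ∀y (xRy → ∃w (yR²w ∧ xR²w)).
F1: fails — sRu but no w* with uR²w* and sR²w*.
F2: fails — 0R1 but no w with 1R²w and 0R²w.
F3: fails — xRw but no t with wR²t and xR²t.
F4: condition met.
Valid on: F4.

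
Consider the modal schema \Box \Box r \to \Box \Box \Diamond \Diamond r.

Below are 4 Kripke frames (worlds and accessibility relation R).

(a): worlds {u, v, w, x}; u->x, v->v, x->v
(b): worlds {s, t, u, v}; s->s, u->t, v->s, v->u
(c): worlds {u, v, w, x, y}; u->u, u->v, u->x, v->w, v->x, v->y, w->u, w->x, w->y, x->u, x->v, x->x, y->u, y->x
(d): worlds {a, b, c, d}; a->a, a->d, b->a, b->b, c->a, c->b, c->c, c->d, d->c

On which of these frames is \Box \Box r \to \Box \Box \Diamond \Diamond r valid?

Frame correspondent (Sahlqvist): \forall x \forall z (x R^2 z \to \exists w (x R^2 w \wedge z R^2 w)) — i.e. a generalized confluence (Geach) condition.
(a): condition met.
(b): fails — vR²t but no w with vR²w and tR²w.
(c): condition met.
(d): condition met.
Valid on: (a), (c), (d).

(a), (c), (d)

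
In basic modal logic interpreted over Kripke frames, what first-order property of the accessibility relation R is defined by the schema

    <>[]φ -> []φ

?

The Euclidean property

This is frame-equivalent to ◇φ → □◇φ (substitute ¬φ for φ and contrapose).
Suppose ◇φ→□◇φ is valid. Take Rxy, Rxz and set V(φ)={y}. Then ◇φ at x, so □◇φ at x, so ◇φ at z, so some w with Rzw has φ; w=y, i.e. Rzy. By symmetry of the argument, Ryz.
Conversely, any frame satisfying forall x forall y forall z (Rxy & Rxz -> Ryz) validates the schema.
Frame condition: forall x forall y forall z (Rxy & Rxz -> Ryz).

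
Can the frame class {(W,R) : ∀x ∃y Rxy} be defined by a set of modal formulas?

The condition is seriality. A defining modal formula is □p → ◇p.
Suppose □p→◇p is valid. At any x set V(p)=W. Then □p at x, so ◇p at x, so x has a successor.

Yes — defined by □p → ◇p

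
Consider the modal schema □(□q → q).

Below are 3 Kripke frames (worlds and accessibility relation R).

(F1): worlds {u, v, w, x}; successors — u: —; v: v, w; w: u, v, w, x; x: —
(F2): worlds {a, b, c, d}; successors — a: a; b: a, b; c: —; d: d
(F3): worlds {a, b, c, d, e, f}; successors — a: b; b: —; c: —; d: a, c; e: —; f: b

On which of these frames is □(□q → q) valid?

(F2)

This is the axiom for shift-reflexivity; its first-order frame correspondent is ∀x ∀y (Rxy → Ryy).
(F1): fails — Rwu but not Ruu.
(F2): holds.
(F3): fails — Rfb but not Rbb.
Valid on: (F2).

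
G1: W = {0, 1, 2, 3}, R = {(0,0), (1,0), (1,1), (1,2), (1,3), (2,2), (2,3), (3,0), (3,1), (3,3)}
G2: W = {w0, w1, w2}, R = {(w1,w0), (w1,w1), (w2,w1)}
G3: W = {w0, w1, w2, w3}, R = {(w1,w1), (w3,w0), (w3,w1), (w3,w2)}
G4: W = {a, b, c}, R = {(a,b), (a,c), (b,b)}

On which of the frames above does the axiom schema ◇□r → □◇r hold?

none

Frame correspondent (Sahlqvist): ∀x ∀y ∀z (Rxy ∧ Rxz → ∃w (Ryw ∧ Rzw)) — i.e. convergence.
G1: fails — R10 and R12 but 0 and 2 have no common successor.
G2: fails — Rw1w1 and Rw1w0 but w1 and w0 have no common successor.
G3: fails — Rw3w1 and Rw3w0 but w1 and w0 have no common successor.
G4: fails — Rac and Rac but c and c have no common successor.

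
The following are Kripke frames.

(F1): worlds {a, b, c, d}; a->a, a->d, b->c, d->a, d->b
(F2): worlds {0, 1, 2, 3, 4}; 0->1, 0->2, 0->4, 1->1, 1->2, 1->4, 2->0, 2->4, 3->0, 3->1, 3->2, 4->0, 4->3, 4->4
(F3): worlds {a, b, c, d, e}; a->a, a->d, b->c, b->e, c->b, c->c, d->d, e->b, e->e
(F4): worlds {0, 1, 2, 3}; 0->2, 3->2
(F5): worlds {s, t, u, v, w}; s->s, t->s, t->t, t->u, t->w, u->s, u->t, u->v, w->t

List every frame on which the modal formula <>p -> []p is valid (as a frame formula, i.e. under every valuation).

(F4)

The schema corresponds to partial functionality: forall x forall y forall z (Rxy & Rxz -> y = z).
(F1): fails — a sees both a and d.
(F2): fails — 0 sees both 1 and 2.
(F3): fails — a sees both a and d.
(F4): ✓.
(F5): fails — t sees both s and t.
Valid on: (F4).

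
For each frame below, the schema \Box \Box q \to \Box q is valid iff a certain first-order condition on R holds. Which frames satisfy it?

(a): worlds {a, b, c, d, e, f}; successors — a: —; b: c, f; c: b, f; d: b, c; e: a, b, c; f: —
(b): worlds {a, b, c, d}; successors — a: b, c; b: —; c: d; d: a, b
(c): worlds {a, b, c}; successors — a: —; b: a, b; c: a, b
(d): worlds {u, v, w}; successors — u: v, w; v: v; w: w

(c), (d)

The schema corresponds to density: \forall x \forall y (Rxy \to \exists z (Rxz \wedge Rzy)).
(a): fails — Rbc but no z with Rbz and Rzc.
(b): fails — Rcd but no z with Rcz and Rzd.
(c): satisfies the condition.
(d): satisfies the condition.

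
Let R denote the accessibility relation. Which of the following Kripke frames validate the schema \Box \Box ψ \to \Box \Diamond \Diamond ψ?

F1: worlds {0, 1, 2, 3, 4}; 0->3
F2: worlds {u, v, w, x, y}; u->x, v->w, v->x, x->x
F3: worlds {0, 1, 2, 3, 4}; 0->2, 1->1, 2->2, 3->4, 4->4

Frame correspondent (Sahlqvist): \forall x \forall z (xRz \to \exists w (x R^2 w \wedge z R^2 w)) — i.e. a generalized confluence (Geach) condition.
F1: fails — 0R3 but no w with 0R²w and 3R²w.
F2: fails — vRw but no t with vR²t and wR²t.
F3: condition met.

F3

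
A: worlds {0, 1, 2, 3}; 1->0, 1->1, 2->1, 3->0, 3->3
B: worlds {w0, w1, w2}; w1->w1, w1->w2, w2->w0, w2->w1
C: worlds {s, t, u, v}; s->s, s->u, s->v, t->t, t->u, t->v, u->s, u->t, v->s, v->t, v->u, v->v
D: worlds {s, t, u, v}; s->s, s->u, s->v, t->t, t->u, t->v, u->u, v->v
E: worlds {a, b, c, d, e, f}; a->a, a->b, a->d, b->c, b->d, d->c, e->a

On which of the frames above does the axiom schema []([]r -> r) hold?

D

Frame correspondent (Sahlqvist): forall x forall y (Rxy -> Ryy) — i.e. shift-reflexivity.
A: fails — R10 but not R00.
B: fails — Rw1w2 but not Rw2w2.
C: fails — Rvu but not Ruu.
D: satisfies the condition.
E: fails — Rbc but not Rcc.
Valid on: D.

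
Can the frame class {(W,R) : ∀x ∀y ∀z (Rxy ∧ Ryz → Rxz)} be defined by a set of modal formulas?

This is a Sahlqvist condition; the 4 axiom □q → □□q defines it.
Suppose □q→□□q is valid. Take Rxy, Ryz and set V(q)={w : Rxw}. Then □q at x, so □□q at x, so □q at y, so q at z, i.e. Rxz.

Yes — defined by □q → □□q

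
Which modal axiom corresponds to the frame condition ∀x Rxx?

This is reflexivity; the standard corresponding axiom is T: □p → p.
Suppose □p→p is valid. At any x set V(p)={w : Rxw}. Then □p holds at x, so p holds at x, i.e. Rxx.

□p → p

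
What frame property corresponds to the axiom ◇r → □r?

partial functionality: ∀x ∀y ∀z (Rxy ∧ Rxz → y = z)

Suppose ◇r→□r is valid. Take Rxy, Rxz and set V(r)={y}. Then ◇r at x, so □r at x, so r at z, i.e. z=y.
The converse is a direct semantic check.
So the correspondent is partial functionality.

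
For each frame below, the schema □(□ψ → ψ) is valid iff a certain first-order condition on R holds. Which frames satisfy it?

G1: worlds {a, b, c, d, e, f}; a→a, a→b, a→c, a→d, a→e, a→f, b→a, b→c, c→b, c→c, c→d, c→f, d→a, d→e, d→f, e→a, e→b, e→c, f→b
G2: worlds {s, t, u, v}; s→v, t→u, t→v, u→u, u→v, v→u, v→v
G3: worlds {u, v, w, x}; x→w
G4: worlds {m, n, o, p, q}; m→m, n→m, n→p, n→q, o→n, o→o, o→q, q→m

The schema corresponds to shift-reflexivity: ∀x ∀y (Rxy → Ryy).
G1: fails — Rcd but not Rdd.
G2: satisfies the condition.
G3: fails — Rxw but not Rww.
G4: fails — Ron but not Rnn.

G2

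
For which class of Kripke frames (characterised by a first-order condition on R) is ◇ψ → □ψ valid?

partial functionality: ∀x ∀y ∀z (Rxy ∧ Rxz → y = z)

This schema is the CD axiom.
Its frame correspondent is partial functionality — ∀x ∀y ∀z (Rxy ∧ Rxz → y = z).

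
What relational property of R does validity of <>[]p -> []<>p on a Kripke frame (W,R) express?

convergence

Suppose ◇□p→□◇p is valid. Take Rxy, Rxz and set V(p)={w : Ryw}. Then □p at y so ◇□p at x, so □◇p at x, so ◇p at z, giving w with Rzw and Ryw.
Conversely, any frame satisfying forall x forall y forall z (Rxy & Rxz -> exists w (Ryw & Rzw)) validates the schema.
So the correspondent is convergence.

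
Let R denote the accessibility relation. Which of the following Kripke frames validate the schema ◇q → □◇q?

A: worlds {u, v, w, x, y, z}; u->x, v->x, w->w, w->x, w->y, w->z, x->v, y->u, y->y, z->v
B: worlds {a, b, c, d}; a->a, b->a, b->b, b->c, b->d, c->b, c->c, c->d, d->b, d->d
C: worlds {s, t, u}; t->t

C

Frame correspondent (Sahlqvist): ∀x ∀y ∀z (Rxy ∧ Rxz → Ryz) — i.e. the Euclidean property.
A: fails — Rux and Rux but not Rxx.
B: fails — Rbc and Rba but not Rca.
C: holds.
Valid on: C.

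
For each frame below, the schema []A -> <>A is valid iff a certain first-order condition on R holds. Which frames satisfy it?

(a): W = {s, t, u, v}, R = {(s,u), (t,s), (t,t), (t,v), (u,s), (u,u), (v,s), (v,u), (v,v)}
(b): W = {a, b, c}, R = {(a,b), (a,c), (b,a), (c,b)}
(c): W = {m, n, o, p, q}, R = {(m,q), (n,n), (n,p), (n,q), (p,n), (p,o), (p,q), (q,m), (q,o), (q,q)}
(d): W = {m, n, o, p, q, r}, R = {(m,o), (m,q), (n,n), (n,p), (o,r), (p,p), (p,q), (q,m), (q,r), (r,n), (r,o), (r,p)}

(a), (b), (d)

Frame correspondent (Sahlqvist): forall x exists y Rxy — i.e. seriality.
(a): condition met.
(b): condition met.
(c): fails — world o has no successor.
(d): condition met.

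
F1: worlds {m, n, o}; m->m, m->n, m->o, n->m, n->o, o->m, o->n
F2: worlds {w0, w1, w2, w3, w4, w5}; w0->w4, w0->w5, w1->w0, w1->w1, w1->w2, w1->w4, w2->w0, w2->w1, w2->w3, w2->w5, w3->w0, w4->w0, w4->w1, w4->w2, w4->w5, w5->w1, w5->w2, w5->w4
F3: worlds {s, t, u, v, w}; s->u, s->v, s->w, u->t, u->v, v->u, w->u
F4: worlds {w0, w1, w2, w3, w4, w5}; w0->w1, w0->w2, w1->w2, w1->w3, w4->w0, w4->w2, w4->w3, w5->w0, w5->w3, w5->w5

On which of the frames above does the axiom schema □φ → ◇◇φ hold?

The schema corresponds to a generalized confluence (Geach) condition: ∀x ∃w (xRw ∧ xR²w).
F1: satisfies the condition.
F2: fails — at w3 but no w with w3Rw and w3R²w.
F3: fails — at t but no w* with tRw* and tR²w*.
F4: fails — at w1 but no w with w1Rw and w1R²w.

F1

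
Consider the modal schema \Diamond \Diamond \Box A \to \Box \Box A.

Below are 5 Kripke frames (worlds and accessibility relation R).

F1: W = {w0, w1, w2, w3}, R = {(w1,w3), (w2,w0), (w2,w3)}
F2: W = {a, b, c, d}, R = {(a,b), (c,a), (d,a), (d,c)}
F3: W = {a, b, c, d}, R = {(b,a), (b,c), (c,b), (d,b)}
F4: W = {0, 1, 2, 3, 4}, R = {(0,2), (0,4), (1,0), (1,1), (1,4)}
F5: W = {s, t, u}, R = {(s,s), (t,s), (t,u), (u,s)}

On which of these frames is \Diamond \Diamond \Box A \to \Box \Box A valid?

F1, F5

This is the axiom for a generalized confluence (Geach) condition; its first-order frame correspondent is \forall x \forall y \forall z ((x R^2 y \wedge x R^2 z) \to \exists w (yRw \wedge z = w)).
F1: satisfies the condition.
F2: fails — cR²b, cR²b but no w with bRw and b=w.
F3: fails — bR²b, bR²b but no w with bRw and b=w.
F4: fails — 1R²0, 1R²0 but no w with 0Rw and 0=w.
F5: satisfies the condition.
Valid on: F1, F5.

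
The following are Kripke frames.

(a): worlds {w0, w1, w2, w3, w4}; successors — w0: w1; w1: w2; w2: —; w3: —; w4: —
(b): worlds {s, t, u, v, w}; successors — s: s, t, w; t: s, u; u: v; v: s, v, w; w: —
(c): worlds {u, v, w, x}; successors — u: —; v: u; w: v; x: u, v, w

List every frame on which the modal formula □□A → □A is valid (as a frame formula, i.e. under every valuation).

This is the axiom for density; its first-order frame correspondent is ∀x ∀y (Rxy → ∃z (Rxz ∧ Rzy)).
(a): fails — Rw1w2 but no z with Rw1z and Rzw2.
(b): fails — Rtu but no z with Rtz and Rzu.
(c): fails — Rxw but no z with Rxz and Rzw.
Valid on no frame.

none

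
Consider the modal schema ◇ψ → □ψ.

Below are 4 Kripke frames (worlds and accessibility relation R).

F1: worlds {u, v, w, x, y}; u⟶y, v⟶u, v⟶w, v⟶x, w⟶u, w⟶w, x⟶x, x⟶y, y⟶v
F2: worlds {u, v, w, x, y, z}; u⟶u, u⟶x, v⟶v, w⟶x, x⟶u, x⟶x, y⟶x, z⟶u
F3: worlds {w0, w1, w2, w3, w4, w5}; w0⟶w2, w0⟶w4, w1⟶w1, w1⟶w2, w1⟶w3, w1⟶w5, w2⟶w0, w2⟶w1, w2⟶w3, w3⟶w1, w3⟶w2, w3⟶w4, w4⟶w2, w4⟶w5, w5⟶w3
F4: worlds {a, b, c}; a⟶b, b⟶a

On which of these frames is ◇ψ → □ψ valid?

F4

Frame correspondent (Sahlqvist): ∀x ∀y ∀z (Rxy ∧ Rxz → y = z) — i.e. partial functionality.
F1: fails — v sees both u and w.
F2: fails — u sees both u and x.
F3: fails — w0 sees both w2 and w4.
F4: satisfies the condition.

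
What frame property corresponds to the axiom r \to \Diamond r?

reflexivity: \forall x Rxx

This is frame-equivalent to □r → r (substitute ¬r for r and contrapose).
Suppose □r→r is valid. At any x set V(r)={w : Rxw}. Then □r holds at x, so r holds at x, i.e. Rxx.
Conversely, on a frame with reflexivity the schema holds at every world under every valuation.
Frame condition: \forall x Rxx.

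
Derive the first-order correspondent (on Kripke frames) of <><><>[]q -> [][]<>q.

forall x forall y forall z ((x R^3 y & x R^2 z) -> exists w (yRw & zRw))

This is a Sahlqvist (Geach-type) schema ◇^3□^1q → □^2◇^1q.
First-order correspondent: forall x forall y forall z ((x R^3 y & x R^2 z) -> exists w (yRw & zRw)).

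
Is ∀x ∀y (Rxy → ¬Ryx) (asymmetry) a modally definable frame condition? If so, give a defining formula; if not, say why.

Any modally definable frame class is closed under surjective bounded morphisms.
The 4-cycle (worlds s,t,u,v with s→t→u→v→s) is asymmetric. Mapping every world to a single reflexive point • is a surjective bounded morphism, and the reflexive point is not asymmetric (R•• but asymmetry requires ¬R••).
So no modal formula (or set of formulas) defines exactly the asymmetric frames.

Not modally definable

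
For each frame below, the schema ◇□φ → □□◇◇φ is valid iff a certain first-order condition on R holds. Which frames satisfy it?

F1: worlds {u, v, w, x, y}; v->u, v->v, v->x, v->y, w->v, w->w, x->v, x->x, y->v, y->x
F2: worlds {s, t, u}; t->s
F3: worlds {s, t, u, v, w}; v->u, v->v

The schema corresponds to a generalized confluence (Geach) condition: ∀x ∀y ∀z ((xRy ∧ xR²z) → ∃w (yRw ∧ zR²w)).
F1: fails — vRu, vR²u but no t with uRt and uR²t.
F2: satisfies the condition.
F3: fails — vRu, vR²u but no w* with uRw* and uR²w*.

F2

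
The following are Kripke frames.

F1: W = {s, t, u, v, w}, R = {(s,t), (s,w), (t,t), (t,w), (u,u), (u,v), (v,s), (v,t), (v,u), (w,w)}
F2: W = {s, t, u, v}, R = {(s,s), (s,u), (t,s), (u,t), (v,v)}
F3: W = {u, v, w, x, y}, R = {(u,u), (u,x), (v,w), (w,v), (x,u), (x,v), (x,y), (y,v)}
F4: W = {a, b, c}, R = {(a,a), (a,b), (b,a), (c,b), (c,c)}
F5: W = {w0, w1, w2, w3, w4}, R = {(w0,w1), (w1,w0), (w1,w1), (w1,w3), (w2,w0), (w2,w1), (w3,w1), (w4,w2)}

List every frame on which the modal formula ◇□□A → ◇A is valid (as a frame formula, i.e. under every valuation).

F1, F4

Frame correspondent (Sahlqvist): ∀x ∀y (xRy → ∃w (yR²w ∧ xRw)) — i.e. a generalized confluence (Geach) condition.
F1: satisfies the condition.
F2: fails — uRt but no w with tR²w and uRw.
F3: fails — xRy but no t with yR²t and xRt.
F4: satisfies the condition.
F5: fails — w4Rw2 but no w with w2R²w and w4Rw.
Valid on: F1, F4.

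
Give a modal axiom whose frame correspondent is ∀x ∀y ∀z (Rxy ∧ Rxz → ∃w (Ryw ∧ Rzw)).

◇□q → □◇q

This is convergence; the standard corresponding axiom is .2: ◇□q → □◇q.
Suppose ◇□q→□◇q is valid. Take Rxy, Rxz and set V(q)={w : Ryw}. Then □q at y so ◇□q at x, so □◇q at x, so ◇q at z, giving w with Rzw and Ryw.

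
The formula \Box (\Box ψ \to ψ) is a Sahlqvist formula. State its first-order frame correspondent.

shift-reflexivity: \forall x \forall y (Rxy \to Ryy)

Suppose □(□ψ→ψ) is valid. Take Rxy and set V(ψ)={w : Ryw}. Then at y, □ψ holds; since □(□ψ→ψ) at x, □ψ→ψ at y, so ψ at y, i.e. Ryy.
Conversely, any frame satisfying \forall x \forall y (Rxy \to Ryy) validates the schema.
Frame condition: \forall x \forall y (Rxy \to Ryy).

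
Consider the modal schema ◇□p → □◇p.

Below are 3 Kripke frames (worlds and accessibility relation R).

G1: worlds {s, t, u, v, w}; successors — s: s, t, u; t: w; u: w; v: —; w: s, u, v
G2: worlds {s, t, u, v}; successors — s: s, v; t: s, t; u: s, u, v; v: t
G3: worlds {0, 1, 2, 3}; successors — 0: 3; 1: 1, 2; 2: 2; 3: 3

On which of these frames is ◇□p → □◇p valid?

The schema corresponds to convergence: ∀x ∀y ∀z (Rxy ∧ Rxz → ∃w (Ryw ∧ Rzw)).
G1: fails — Rsu and Rss but u and s have no common successor.
G2: fails — Rsv and Rss but v and s have no common successor.
G3: ✓.

G3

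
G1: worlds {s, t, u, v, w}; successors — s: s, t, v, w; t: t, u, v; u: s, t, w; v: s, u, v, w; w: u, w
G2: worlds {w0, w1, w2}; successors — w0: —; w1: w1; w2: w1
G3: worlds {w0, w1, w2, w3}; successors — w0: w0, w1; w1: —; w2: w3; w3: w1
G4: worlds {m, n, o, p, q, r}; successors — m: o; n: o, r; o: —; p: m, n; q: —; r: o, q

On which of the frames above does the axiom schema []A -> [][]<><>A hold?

G1, G2

Frame correspondent (Sahlqvist): forall x forall z (x R^2 z -> exists w (xRw & z R^2 w)) — i.e. a generalized confluence (Geach) condition.
G1: satisfies the condition.
G2: satisfies the condition.
G3: fails — w0R²w1 but no w with w0Rw and w1R²w.
G4: fails — nR²o but no w with nRw and oR²w.
Valid on: G1, G2.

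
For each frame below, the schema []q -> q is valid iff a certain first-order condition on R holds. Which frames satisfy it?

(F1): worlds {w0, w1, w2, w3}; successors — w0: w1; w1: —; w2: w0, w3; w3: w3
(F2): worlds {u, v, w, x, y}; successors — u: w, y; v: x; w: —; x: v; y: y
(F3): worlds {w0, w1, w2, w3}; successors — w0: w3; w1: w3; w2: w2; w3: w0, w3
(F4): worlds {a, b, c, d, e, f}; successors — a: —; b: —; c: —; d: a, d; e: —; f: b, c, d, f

none

The schema corresponds to reflexivity: forall x Rxx.
(F1): fails — world w0 does not see itself.
(F2): fails — world u does not see itself.
(F3): fails — world w0 does not see itself.
(F4): fails — world a does not see itself.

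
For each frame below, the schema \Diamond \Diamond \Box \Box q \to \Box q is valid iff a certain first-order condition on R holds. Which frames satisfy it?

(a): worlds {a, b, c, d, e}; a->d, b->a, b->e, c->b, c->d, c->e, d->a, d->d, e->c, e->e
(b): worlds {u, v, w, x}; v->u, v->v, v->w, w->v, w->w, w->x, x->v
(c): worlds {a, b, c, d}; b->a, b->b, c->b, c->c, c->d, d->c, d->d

none

This is the axiom for a generalized confluence (Geach) condition; its first-order frame correspondent is \forall x \forall y \forall z ((x R^2 y \wedge xRz) \to \exists w (y R^2 w \wedge z = w)).
(a): fails — bR²d, bRe but no w with dR²w and e=w.
(b): fails — vR²u, vRu but no t with uR²t and u=t.
(c): fails — bR²a, bRa but no w with aR²w and a=w.
Valid on no frame.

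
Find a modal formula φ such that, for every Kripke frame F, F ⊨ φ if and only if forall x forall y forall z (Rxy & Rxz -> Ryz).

The condition is the Euclidean property. The 5 schema ◇ψ → □◇ψ defines it.
Suppose ◇ψ→□◇ψ is valid. Take Rxy, Rxz and set V(ψ)={y}. Then ◇ψ at x, so □◇ψ at x, so ◇ψ at z, so some w with Rzw has ψ; w=y, i.e. Rzy. By symmetry of the argument, Ryz.

◇ψ → □◇ψ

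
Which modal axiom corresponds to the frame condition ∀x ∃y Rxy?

□r → ◇r

The condition is seriality. The D schema □r → ◇r defines it.
Suppose □r→◇r is valid. At any x set V(r)=W. Then □r at x, so ◇r at x, so x has a successor.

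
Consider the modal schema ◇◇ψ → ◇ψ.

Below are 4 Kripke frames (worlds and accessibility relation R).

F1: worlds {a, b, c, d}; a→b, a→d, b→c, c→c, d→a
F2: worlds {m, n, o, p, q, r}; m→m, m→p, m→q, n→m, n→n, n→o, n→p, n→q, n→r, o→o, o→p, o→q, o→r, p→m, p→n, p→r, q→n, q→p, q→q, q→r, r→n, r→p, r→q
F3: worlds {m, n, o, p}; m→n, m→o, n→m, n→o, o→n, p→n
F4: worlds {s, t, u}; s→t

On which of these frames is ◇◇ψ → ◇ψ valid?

F4

This is the axiom for transitivity; its first-order frame correspondent is ∀x ∀y ∀z (Rxy ∧ Ryz → Rxz).
F1: fails — Rab and Rbc but not Rac.
F2: fails — Rop and Rpm but not Rom.
F3: fails — Ron and Rno but not Roo.
F4: holds.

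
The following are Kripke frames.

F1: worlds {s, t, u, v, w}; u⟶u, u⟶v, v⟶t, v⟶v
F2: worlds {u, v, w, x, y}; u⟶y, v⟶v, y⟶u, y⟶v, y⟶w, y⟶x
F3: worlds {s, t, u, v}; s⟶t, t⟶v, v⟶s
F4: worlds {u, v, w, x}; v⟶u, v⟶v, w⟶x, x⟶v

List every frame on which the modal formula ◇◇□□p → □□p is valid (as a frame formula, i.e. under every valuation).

none

Frame correspondent (Sahlqvist): ∀x ∀y ∀z ((xR²y ∧ xR²z) → ∃w (yR²w ∧ z = w)) — i.e. a generalized confluence (Geach) condition.
F1: fails — uR²t, uR²t but no w* with tR²w* and t=w*.
F2: fails — uR²v, uR²u but no t with vR²t and u=t.
F3: fails — sR²v, sR²v but no w with vR²w and v=w.
F4: fails — vR²u, vR²u but no t with uR²t and u=t.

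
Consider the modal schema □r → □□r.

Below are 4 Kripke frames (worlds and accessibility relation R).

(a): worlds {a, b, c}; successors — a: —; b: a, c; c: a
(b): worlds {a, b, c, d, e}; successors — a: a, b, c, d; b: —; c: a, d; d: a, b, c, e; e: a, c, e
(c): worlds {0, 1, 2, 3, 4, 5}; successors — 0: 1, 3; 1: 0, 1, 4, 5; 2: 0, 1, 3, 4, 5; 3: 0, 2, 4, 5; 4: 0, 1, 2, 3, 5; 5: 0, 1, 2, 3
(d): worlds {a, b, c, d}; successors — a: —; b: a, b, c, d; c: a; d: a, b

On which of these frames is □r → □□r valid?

(a)

This is the axiom for transitivity; its first-order frame correspondent is ∀x ∀y ∀z (Rxy ∧ Ryz → Rxz).
(a): condition met.
(b): fails — Rcd and Rde but not Rce.
(c): fails — R34 and R41 but not R31.
(d): fails — Rdb and Rbc but not Rdc.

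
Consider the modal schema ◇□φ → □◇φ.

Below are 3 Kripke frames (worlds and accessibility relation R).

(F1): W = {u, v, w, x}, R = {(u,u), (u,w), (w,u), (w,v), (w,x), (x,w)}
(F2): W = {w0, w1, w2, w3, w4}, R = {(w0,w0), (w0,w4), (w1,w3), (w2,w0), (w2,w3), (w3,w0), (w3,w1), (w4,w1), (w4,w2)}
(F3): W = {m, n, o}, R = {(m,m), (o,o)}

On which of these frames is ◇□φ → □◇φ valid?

The schema corresponds to convergence: ∀x ∀y ∀z (Rxy ∧ Rxz → ∃w (Ryw ∧ Rzw)).
(F1): fails — Rwu and Rwv but u and v have no common successor.
(F2): fails — Rw0w4 and Rw0w0 but w4 and w0 have no common successor.
(F3): condition met.
Valid on: (F3).

(F3)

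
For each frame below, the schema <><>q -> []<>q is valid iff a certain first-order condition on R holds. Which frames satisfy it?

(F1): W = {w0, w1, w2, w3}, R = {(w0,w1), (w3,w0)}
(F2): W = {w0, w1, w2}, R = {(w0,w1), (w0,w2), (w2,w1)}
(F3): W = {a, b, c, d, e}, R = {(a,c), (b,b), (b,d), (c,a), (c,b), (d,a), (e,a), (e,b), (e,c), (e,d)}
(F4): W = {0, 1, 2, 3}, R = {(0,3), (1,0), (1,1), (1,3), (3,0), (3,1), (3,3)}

This is the axiom for a generalized confluence (Geach) condition; its first-order frame correspondent is forall x forall y forall z ((x R^2 y & xRz) -> exists w (y = w & zRw)).
(F1): ✓.
(F2): fails — w0R²w1, w0Rw1 but no w with w1=w and w1Rw.
(F3): fails — bR²a, bRb but no w with a=w and bRw.
(F4): fails — 1R²0, 1R0 but no w with 0=w and 0Rw.
Valid on: (F1).

(F1)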